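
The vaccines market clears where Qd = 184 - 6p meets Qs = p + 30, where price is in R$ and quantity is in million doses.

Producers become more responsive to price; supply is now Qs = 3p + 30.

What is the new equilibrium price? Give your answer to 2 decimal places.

17.11

Before the shock: 184 - 6p = p + 30 ⇒ 154 = 7p ⇒ p = 22, Q = 52.
With the change applied: demand Qd = 184 - 6p, supply Qs = 3p + 30.
Setting them equal: 184 - 6p = 3p + 30 → 154 = 9p, so p = 154/9 ≈ 17.1111 and Q = 244/3 ≈ 81.3333.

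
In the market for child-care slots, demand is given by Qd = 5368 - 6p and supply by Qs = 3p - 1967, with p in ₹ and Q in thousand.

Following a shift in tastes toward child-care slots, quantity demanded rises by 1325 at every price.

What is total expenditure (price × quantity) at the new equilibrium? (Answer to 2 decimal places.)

884923.70

Original equilibrium: 5368 - 6p = 3p - 1967 gives 7335 = 9p, so p = 815 and Q = 478.
With the change applied: demand Qd = 6693 - 6p, supply Qs = 3p - 1967.
Setting them equal: 6693 - 6p = 3p - 1967 → 8660 = 9p, so p = 8660/9 ≈ 962.2222 and Q = 2759/3 ≈ 919.6667.
New expenditure = 962.2222 × 919.6667 = 884923.70.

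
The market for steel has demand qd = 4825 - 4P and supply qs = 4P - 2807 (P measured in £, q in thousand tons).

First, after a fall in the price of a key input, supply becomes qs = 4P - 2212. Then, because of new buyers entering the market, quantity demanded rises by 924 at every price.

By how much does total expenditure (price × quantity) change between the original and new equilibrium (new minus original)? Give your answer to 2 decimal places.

+797292.56

Initially, 4825 - 4P = 4P - 2807, so 7632 = 8P and P = 954, q = 1009.
After the shift, demand is qd = 5749 - 4P and supply is qs = 4P - 2212.
Clearing the new market: 5749 - 4P = 4P - 2212, so P = 995.125 and q = 1768.5.
Expenditure moves from 954×1009 = 962586 to 995.125×1768.5 = 1759878.5625; change = +797292.56.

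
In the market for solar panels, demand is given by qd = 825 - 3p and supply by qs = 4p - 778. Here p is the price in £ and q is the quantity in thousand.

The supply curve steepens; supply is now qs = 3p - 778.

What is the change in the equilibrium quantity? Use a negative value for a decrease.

Solve the original market: 825 - 3p = 4p - 778, hence p = 229 and q = 138.
After the shift, demand is qd = 825 - 3p and supply is qs = 3p - 778.
Clearing the new market: 825 - 3p = 3p - 778, so p = 1603/6 ≈ 267.1667 and q = 23.5.
Δq = 23.5 − 138 = -114.5.

-114.5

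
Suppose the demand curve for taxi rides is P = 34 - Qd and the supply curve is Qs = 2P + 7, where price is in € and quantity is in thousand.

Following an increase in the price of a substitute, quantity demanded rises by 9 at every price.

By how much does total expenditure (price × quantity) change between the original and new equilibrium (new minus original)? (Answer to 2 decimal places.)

+147.00

Initially, 34 - P = 2P + 7, so 27 = 3P and P = 9, Q = 25.
After the shift, demand is Qd = 43 - P and supply is Qs = 2P + 7.
Equate the new curves: 43 - P = 2P + 7, giving 36 = 3P, P = 12, Q = 31.
Expenditure moves from 9×25 = 225 to 12×31 = 372; change = +147.00.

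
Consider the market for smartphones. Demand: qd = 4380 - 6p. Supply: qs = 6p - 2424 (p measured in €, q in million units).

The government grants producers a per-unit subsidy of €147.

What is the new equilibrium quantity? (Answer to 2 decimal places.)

1419.00

Before the shock: 4380 - 6p = 6p - 2424 ⇒ 6804 = 12p ⇒ p = 567, q = 978.
Since sellers receive the price plus the subsidy, the effective supply curve becomes qs = 6p - 1542.
Equate the new curves: 4380 - 6p = 6p - 1542, giving 5922 = 12p, p = 493.5, q = 1419.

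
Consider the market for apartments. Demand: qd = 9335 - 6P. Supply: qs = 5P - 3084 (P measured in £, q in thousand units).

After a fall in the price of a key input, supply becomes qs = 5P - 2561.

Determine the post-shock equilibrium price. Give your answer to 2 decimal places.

Original equilibrium: 9335 - 6P = 5P - 3084 gives 12419 = 11P, so P = 1129 and q = 2561.
The new curves are qd = 9335 - 6P (demand) and qs = 5P - 2561 (supply).
Setting them equal: 9335 - 6P = 5P - 2561 → 11896 = 11P, so P = 11896/11 ≈ 1081.4545 and q = 31309/11 ≈ 2846.2727.

1081.45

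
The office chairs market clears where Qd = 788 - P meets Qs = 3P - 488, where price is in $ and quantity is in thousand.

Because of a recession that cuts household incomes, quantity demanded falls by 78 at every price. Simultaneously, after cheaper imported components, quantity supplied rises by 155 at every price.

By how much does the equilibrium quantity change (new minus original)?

-19.75

Before the shock: 788 - P = 3P - 488 ⇒ 1276 = 4P ⇒ P = 319, Q = 469.
With the change applied: demand Qd = 710 - P, supply Qs = 3P - 333.
Equate the new curves: 710 - P = 3P - 333, giving 1043 = 4P, P = 260.75, Q = 449.25.
ΔQ = 449.25 − 469 = -19.75.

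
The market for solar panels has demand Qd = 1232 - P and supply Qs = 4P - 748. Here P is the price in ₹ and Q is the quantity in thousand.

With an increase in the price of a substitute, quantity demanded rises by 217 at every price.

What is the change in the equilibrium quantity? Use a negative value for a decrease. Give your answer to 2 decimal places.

Solve the original market: 1232 - P = 4P - 748, hence P = 396 and Q = 836.
The new curves are Qd = 1449 - P (demand) and Qs = 4P - 748 (supply).
Setting them equal: 1449 - P = 4P - 748 → 2197 = 5P, so P = 439.4 and Q = 1009.6.
ΔQ = 1009.6 − 836 = +173.60.

+173.60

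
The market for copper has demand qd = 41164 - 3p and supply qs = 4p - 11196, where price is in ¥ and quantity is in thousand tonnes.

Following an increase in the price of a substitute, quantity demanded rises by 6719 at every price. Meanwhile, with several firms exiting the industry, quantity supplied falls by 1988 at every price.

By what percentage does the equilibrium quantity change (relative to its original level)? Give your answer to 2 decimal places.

+15.96

Solve the original market: 41164 - 3p = 4p - 11196, hence p = 7480 and q = 18724.
The shock moves the curves to qd = 47883 - 3p and qs = 4p - 13184.
New equilibrium: 47883 - 3p = 4p - 13184 ⇒ 61067 = 7p ⇒ p = 61067/7 ≈ 8723.8571, q = 151980/7 ≈ 21711.4286.
%Δq = (21711.4286 − 18724) / 18724 × 100 = +15.96%.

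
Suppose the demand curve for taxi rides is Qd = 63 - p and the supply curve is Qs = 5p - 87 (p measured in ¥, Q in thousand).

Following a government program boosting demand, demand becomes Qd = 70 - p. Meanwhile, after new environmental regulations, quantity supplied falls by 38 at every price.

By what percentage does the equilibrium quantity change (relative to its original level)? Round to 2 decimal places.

-1.32

Solve the original market: 63 - p = 5p - 87, hence p = 25 and Q = 38.
After the shift, demand is Qd = 70 - p and supply is Qs = 5p - 125.
New equilibrium: 70 - p = 5p - 125 ⇒ 195 = 6p ⇒ p = 32.5, Q = 37.5.
%ΔQ = (37.5 − 38) / 38 × 100 = -1.32%.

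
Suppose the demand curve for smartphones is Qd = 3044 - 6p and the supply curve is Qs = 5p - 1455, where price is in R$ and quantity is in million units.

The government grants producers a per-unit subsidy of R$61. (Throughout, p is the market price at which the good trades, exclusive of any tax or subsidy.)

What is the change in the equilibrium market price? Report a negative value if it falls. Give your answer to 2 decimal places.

-27.73

Solve the original market: 3044 - 6p = 5p - 1455, hence p = 409 and Q = 590.
Since sellers receive the price plus the subsidy, the effective supply curve becomes Qs = 5p - 1150.
Equate the new curves: 3044 - 6p = 5p - 1150, giving 4194 = 11p, p = 4194/11 ≈ 381.2727, Q = 8320/11 ≈ 756.3636.
Δp = 381.2727 − 409 = -27.73.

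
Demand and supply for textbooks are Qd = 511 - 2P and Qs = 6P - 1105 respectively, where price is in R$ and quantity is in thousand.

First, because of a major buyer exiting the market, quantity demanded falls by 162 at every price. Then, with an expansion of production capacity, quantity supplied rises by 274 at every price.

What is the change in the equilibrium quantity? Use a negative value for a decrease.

-53

Solve the original market: 511 - 2P = 6P - 1105, hence P = 202 and Q = 107.
The new curves are Qd = 349 - 2P (demand) and Qs = 6P - 831 (supply).
Setting them equal: 349 - 2P = 6P - 831 → 1180 = 8P, so P = 147.5 and Q = 54.
ΔQ = 54 − 107 = -53.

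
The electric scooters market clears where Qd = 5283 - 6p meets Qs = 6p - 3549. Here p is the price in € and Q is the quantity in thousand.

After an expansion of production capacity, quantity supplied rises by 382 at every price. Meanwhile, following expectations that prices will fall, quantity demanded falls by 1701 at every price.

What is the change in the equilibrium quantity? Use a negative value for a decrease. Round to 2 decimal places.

-659.50

Before the shock: 5283 - 6p = 6p - 3549 ⇒ 8832 = 12p ⇒ p = 736, Q = 867.
With the change applied: demand Qd = 3582 - 6p, supply Qs = 6p - 3167.
Equate the new curves: 3582 - 6p = 6p - 3167, giving 6749 = 12p, p = 6749/12 ≈ 562.4167, Q = 207.5.
ΔQ = 207.5 − 867 = -659.50.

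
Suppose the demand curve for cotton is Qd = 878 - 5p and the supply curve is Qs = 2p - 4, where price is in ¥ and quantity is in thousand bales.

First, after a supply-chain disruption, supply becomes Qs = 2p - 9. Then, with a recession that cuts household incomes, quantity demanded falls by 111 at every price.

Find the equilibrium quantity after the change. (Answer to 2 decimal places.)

212.71

Initially, 878 - 5p = 2p - 4, so 882 = 7p and p = 126, Q = 248.
The new curves are Qd = 767 - 5p (demand) and Qs = 2p - 9 (supply).
New equilibrium: 767 - 5p = 2p - 9 ⇒ 776 = 7p ⇒ p = 776/7 ≈ 110.8571, Q = 1489/7 ≈ 212.7143.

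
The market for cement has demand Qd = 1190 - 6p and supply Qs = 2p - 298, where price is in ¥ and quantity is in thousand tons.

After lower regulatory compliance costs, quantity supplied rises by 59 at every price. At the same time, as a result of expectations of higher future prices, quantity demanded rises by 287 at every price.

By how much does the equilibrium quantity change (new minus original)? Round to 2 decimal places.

+116.00

Before the shock: 1190 - 6p = 2p - 298 ⇒ 1488 = 8p ⇒ p = 186, Q = 74.
The new curves are Qd = 1477 - 6p (demand) and Qs = 2p - 239 (supply).
New equilibrium: 1477 - 6p = 2p - 239 ⇒ 1716 = 8p ⇒ p = 214.5, Q = 190.
ΔQ = 190 − 74 = +116.00.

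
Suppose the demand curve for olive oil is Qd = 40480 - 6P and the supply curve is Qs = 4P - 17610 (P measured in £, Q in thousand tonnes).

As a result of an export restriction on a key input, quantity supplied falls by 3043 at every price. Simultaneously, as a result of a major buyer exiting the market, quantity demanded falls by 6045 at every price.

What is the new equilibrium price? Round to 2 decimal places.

Solve the original market: 40480 - 6P = 4P - 17610, hence P = 5809 and Q = 5626.
The shock moves the curves to Qd = 34435 - 6P and Qs = 4P - 20653.
New equilibrium: 34435 - 6P = 4P - 20653 ⇒ 55088 = 10P ⇒ P = 5508.8, Q = 1382.2.

5508.80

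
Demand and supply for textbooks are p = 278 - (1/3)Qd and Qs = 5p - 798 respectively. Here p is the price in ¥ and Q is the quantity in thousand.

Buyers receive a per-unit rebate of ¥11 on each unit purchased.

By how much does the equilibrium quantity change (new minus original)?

+20.625

Before the shock: 834 - 3p = 5p - 798 ⇒ 1632 = 8p ⇒ p = 204, Q = 222.
Since buyers' out-of-pocket price is the market price minus the rebate, the effective demand curve becomes Qd = 867 - 3p.
Equate the new curves: 867 - 3p = 5p - 798, giving 1665 = 8p, p = 208.125, Q = 242.625.
ΔQ = 242.625 − 222 = +20.625.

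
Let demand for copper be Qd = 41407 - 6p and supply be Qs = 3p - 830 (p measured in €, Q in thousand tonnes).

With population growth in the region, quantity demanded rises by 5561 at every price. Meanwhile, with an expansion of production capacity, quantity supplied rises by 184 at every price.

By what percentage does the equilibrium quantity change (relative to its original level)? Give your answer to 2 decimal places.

Solve the original market: 41407 - 6p = 3p - 830, hence p = 4693 and Q = 13249.
With the change applied: demand Qd = 46968 - 6p, supply Qs = 3p - 646.
New equilibrium: 46968 - 6p = 3p - 646 ⇒ 47614 = 9p ⇒ p = 47614/9 ≈ 5290.4444, Q = 45676/3 ≈ 15225.3333.
%ΔQ = (15225.3333 − 13249) / 13249 × 100 = +14.92%.

+14.92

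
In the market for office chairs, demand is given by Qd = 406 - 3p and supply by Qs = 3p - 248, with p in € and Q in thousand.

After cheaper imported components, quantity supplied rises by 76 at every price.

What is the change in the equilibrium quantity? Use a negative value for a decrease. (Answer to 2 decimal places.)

+38.00

Before the shock: 406 - 3p = 3p - 248 ⇒ 654 = 6p ⇒ p = 109, Q = 79.
The new curves are Qd = 406 - 3p (demand) and Qs = 3p - 172 (supply).
New equilibrium: 406 - 3p = 3p - 172 ⇒ 578 = 6p ⇒ p = 289/3 ≈ 96.3333, Q = 117.
ΔQ = 117 − 79 = +38.00.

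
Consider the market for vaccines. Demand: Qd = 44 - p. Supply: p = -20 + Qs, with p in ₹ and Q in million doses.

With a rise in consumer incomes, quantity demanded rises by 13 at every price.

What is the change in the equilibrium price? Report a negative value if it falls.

Solve the original market: 44 - p = p + 20, hence p = 12 and Q = 32.
The shock moves the curves to Qd = 57 - p and Qs = p + 20.
Clearing the new market: 57 - p = p + 20, so p = 18.5 and Q = 38.5.
Δp = 18.5 − 12 = +6.5.

+6.5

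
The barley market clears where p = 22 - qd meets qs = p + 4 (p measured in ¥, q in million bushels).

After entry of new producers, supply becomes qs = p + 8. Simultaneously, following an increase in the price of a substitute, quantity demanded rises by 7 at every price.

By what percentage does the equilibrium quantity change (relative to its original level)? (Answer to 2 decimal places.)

+42.31

Before the shock: 22 - p = p + 4 ⇒ 18 = 2p ⇒ p = 9, q = 13.
The new curves are qd = 29 - p (demand) and qs = p + 8 (supply).
Clearing the new market: 29 - p = p + 8, so p = 10.5 and q = 18.5.
%Δq = (18.5 − 13) / 13 × 100 = +42.31%.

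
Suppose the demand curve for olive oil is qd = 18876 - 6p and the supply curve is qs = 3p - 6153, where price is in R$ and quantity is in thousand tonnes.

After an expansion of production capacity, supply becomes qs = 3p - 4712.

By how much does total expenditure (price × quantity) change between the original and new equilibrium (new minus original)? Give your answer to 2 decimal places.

Before the shock: 18876 - 6p = 3p - 6153 ⇒ 25029 = 9p ⇒ p = 2781, q = 2190.
After the shift, demand is qd = 18876 - 6p and supply is qs = 3p - 4712.
Clearing the new market: 18876 - 6p = 3p - 4712, so p = 23588/9 ≈ 2620.8889 and q = 9452/3 ≈ 3150.6667.
Expenditure moves from 2781×2190 = 6090390 to 2620.8889×3150.6667 = 8257547.2593; change = +2167157.26.

+2167157.26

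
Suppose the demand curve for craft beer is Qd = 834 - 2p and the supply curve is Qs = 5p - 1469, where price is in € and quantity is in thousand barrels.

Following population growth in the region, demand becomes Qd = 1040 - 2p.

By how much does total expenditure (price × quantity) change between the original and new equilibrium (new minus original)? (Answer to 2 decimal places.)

Before the shock: 834 - 2p = 5p - 1469 ⇒ 2303 = 7p ⇒ p = 329, Q = 176.
The shock moves the curves to Qd = 1040 - 2p and Qs = 5p - 1469.
Equate the new curves: 1040 - 2p = 5p - 1469, giving 2509 = 7p, p = 2509/7 ≈ 358.4286, Q = 2262/7 ≈ 323.1429.
Expenditure moves from 329×176 = 57904 to 358.4286×323.1429 = 115823.6327; change = +57919.63.

+57919.63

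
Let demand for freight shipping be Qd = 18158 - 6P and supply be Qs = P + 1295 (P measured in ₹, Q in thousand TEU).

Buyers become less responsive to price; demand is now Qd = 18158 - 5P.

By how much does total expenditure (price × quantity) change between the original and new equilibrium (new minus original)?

+2615571.75

Before the shock: 18158 - 6P = P + 1295 ⇒ 16863 = 7P ⇒ P = 2409, Q = 3704.
The new curves are Qd = 18158 - 5P (demand) and Qs = P + 1295 (supply).
Setting them equal: 18158 - 5P = P + 1295 → 16863 = 6P, so P = 2810.5 and Q = 4105.5.
Expenditure moves from 2409×3704 = 8922936 to 2810.5×4105.5 = 11538507.75; change = +2615571.75.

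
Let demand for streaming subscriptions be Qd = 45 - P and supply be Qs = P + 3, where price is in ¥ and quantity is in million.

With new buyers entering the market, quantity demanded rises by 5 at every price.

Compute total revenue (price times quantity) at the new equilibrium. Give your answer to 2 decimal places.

622.75

Before the shock: 45 - P = P + 3 ⇒ 42 = 2P ⇒ P = 21, Q = 24.
The shock moves the curves to Qd = 50 - P and Qs = P + 3.
Clearing the new market: 50 - P = P + 3, so P = 23.5 and Q = 26.5.
New expenditure = 23.5 × 26.5 = 622.75.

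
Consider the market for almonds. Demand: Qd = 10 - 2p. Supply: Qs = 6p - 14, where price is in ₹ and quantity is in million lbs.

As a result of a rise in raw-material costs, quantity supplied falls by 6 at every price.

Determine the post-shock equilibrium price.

Original equilibrium: 10 - 2p = 6p - 14 gives 24 = 8p, so p = 3 and Q = 4.
After the shift, demand is Qd = 10 - 2p and supply is Qs = 6p - 20.
Equate the new curves: 10 - 2p = 6p - 20, giving 30 = 8p, p = 3.75, Q = 2.5.

3.75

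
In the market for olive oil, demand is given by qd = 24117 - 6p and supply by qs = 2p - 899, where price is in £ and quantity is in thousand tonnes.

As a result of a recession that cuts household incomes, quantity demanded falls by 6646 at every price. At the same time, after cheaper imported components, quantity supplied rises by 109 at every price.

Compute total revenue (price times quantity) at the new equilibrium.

8617480.03125

Solve the original market: 24117 - 6p = 2p - 899, hence p = 3127 and q = 5355.
The new curves are qd = 17471 - 6p (demand) and qs = 2p - 790 (supply).
Clearing the new market: 17471 - 6p = 2p - 790, so p = 2282.625 and q = 3775.25.
New expenditure = 2282.625 × 3775.25 = 8617480.03125.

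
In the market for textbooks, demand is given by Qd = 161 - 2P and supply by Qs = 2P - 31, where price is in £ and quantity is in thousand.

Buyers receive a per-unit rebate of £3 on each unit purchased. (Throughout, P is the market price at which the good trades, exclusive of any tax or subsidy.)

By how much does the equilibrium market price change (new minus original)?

+1.5

Solve the original market: 161 - 2P = 2P - 31, hence P = 48 and Q = 65.
Since buyers' out-of-pocket price is the market price minus the rebate, the effective demand curve becomes Qd = 167 - 2P.
Clearing the new market: 167 - 2P = 2P - 31, so P = 49.5 and Q = 68.
ΔP = 49.5 − 48 = +1.5.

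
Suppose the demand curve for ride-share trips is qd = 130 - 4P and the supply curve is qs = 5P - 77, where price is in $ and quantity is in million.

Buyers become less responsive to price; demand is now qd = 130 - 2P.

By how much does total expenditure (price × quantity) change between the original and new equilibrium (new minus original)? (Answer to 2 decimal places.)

Solve the original market: 130 - 4P = 5P - 77, hence P = 23 and q = 38.
The shock moves the curves to qd = 130 - 2P and qs = 5P - 77.
Setting them equal: 130 - 2P = 5P - 77 → 207 = 7P, so P = 207/7 ≈ 29.5714 and q = 496/7 ≈ 70.8571.
Expenditure moves from 23×38 = 874 to 29.5714×70.8571 = 2095.3469; change = +1221.35.

+1221.35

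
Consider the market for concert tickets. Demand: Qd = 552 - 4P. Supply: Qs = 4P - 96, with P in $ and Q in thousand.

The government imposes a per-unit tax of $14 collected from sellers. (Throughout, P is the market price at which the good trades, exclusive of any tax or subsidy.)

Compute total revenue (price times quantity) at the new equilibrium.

17600

Original equilibrium: 552 - 4P = 4P - 96 gives 648 = 8P, so P = 81 and Q = 228.
Since sellers keep the price net of the tax, the effective supply curve becomes Qs = 4P - 152.
Equate the new curves: 552 - 4P = 4P - 152, giving 704 = 8P, P = 88, Q = 200.
New expenditure = 88 × 200 = 17600.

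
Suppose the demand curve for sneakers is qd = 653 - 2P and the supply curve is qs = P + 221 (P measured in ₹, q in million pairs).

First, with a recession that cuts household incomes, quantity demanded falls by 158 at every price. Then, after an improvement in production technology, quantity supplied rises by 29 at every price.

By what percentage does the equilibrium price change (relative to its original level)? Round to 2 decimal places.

Initially, 653 - 2P = P + 221, so 432 = 3P and P = 144, q = 365.
The shock moves the curves to qd = 495 - 2P and qs = P + 250.
New equilibrium: 495 - 2P = P + 250 ⇒ 245 = 3P ⇒ P = 245/3 ≈ 81.6667, q = 995/3 ≈ 331.6667.
%ΔP = (81.6667 − 144) / 144 × 100 = -43.29%.

-43.29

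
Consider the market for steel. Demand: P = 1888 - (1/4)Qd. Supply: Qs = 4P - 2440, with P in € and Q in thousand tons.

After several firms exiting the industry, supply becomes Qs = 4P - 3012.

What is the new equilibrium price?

1320.5

Before the shock: 7552 - 4P = 4P - 2440 ⇒ 9992 = 8P ⇒ P = 1249, Q = 2556.
The shock moves the curves to Qd = 7552 - 4P and Qs = 4P - 3012.
New equilibrium: 7552 - 4P = 4P - 3012 ⇒ 10564 = 8P ⇒ P = 1320.5, Q = 2270.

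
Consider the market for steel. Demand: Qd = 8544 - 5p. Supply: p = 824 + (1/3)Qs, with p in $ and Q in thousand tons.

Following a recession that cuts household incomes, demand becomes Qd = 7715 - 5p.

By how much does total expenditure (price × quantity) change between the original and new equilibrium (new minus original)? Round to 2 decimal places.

Solve the original market: 8544 - 5p = 3p - 2472, hence p = 1377 and Q = 1659.
With the change applied: demand Qd = 7715 - 5p, supply Qs = 3p - 2472.
New equilibrium: 7715 - 5p = 3p - 2472 ⇒ 10187 = 8p ⇒ p = 1273.375, Q = 1348.125.
Expenditure moves from 1377×1659 = 2284443 to 1273.375×1348.125 = 1716668.671875; change = -567774.33.

-567774.33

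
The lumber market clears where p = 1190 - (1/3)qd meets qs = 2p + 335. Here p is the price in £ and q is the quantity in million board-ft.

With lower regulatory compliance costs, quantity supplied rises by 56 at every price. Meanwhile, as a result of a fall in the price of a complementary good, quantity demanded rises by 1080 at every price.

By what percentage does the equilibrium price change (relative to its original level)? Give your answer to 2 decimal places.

Initially, 3570 - 3p = 2p + 335, so 3235 = 5p and p = 647, q = 1629.
With the change applied: demand qd = 4650 - 3p, supply qs = 2p + 391.
Equate the new curves: 4650 - 3p = 2p + 391, giving 4259 = 5p, p = 851.8, q = 2094.6.
%Δp = (851.8 − 647) / 647 × 100 = +31.65%.

+31.65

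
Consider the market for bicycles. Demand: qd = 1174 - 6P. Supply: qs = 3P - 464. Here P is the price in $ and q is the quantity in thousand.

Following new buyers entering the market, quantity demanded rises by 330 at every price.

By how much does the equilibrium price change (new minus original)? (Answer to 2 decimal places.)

+36.67

Before the shock: 1174 - 6P = 3P - 464 ⇒ 1638 = 9P ⇒ P = 182, q = 82.
The shock moves the curves to qd = 1504 - 6P and qs = 3P - 464.
Clearing the new market: 1504 - 6P = 3P - 464, so P = 656/3 ≈ 218.6667 and q = 192.
ΔP = 218.6667 − 182 = +36.67.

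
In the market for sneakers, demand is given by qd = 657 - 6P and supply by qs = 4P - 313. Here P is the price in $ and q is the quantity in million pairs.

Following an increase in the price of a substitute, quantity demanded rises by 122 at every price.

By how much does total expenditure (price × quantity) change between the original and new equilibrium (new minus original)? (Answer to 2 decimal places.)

Original equilibrium: 657 - 6P = 4P - 313 gives 970 = 10P, so P = 97 and q = 75.
The new curves are qd = 779 - 6P (demand) and qs = 4P - 313 (supply).
New equilibrium: 779 - 6P = 4P - 313 ⇒ 1092 = 10P ⇒ P = 109.2, q = 123.8.
Expenditure moves from 97×75 = 7275 to 109.2×123.8 = 13518.96; change = +6243.96.

+6243.96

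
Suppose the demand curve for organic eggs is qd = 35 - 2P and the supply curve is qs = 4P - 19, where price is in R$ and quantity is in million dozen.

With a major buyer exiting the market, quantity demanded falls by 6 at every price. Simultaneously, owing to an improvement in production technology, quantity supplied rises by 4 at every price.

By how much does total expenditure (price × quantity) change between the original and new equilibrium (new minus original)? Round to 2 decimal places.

-47.89

Before the shock: 35 - 2P = 4P - 19 ⇒ 54 = 6P ⇒ P = 9, q = 17.
The new curves are qd = 29 - 2P (demand) and qs = 4P - 15 (supply).
Clearing the new market: 29 - 2P = 4P - 15, so P = 22/3 ≈ 7.3333 and q = 43/3 ≈ 14.3333.
Expenditure moves from 9×17 = 153 to 7.3333×14.3333 = 105.1111; change = -47.89.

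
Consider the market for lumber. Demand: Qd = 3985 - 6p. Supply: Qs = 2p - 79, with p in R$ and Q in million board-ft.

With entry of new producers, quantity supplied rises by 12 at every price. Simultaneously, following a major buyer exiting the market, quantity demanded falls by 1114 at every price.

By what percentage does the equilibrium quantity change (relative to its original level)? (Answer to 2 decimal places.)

Initially, 3985 - 6p = 2p - 79, so 4064 = 8p and p = 508, Q = 937.
With the change applied: demand Qd = 2871 - 6p, supply Qs = 2p - 67.
New equilibrium: 2871 - 6p = 2p - 67 ⇒ 2938 = 8p ⇒ p = 367.25, Q = 667.5.
%ΔQ = (667.5 − 937) / 937 × 100 = -28.76%.

-28.76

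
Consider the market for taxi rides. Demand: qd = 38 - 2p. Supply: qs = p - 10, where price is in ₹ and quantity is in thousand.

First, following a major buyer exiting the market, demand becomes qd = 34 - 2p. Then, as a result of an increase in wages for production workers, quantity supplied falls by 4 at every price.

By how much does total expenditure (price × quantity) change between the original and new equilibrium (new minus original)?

-64

Solve the original market: 38 - 2p = p - 10, hence p = 16 and q = 6.
The new curves are qd = 34 - 2p (demand) and qs = p - 14 (supply).
New equilibrium: 34 - 2p = p - 14 ⇒ 48 = 3p ⇒ p = 16, q = 2.
Expenditure moves from 16×6 = 96 to 16×2 = 32; change = -64.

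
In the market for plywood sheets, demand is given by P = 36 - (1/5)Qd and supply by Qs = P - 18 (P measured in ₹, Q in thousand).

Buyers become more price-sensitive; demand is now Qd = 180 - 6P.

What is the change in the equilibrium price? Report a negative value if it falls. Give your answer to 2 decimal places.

-4.71

Original equilibrium: 180 - 5P = P - 18 gives 198 = 6P, so P = 33 and Q = 15.
The new curves are Qd = 180 - 6P (demand) and Qs = P - 18 (supply).
Equate the new curves: 180 - 6P = P - 18, giving 198 = 7P, P = 198/7 ≈ 28.2857, Q = 72/7 ≈ 10.2857.
ΔP = 28.2857 − 33 = -4.71.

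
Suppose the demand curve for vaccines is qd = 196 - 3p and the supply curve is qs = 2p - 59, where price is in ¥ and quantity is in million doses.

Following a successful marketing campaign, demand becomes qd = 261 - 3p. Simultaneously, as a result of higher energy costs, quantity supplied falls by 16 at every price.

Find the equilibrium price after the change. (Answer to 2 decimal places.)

Original equilibrium: 196 - 3p = 2p - 59 gives 255 = 5p, so p = 51 and q = 43.
The new curves are qd = 261 - 3p (demand) and qs = 2p - 75 (supply).
Setting them equal: 261 - 3p = 2p - 75 → 336 = 5p, so p = 67.2 and q = 59.4.

67.20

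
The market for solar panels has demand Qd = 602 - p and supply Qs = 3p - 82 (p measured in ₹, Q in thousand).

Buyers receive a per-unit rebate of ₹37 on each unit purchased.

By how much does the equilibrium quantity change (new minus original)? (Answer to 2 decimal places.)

+27.75

Before the shock: 602 - p = 3p - 82 ⇒ 684 = 4p ⇒ p = 171, Q = 431.
Since buyers' out-of-pocket price is the market price minus the rebate, the effective demand curve becomes Qd = 639 - p.
Clearing the new market: 639 - p = 3p - 82, so p = 180.25 and Q = 458.75.
ΔQ = 458.75 − 431 = +27.75.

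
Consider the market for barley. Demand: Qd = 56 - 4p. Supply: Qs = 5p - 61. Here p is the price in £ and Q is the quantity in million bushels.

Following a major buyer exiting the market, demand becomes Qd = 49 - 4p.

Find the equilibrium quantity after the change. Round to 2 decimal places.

0.11

Initially, 56 - 4p = 5p - 61, so 117 = 9p and p = 13, Q = 4.
The new curves are Qd = 49 - 4p (demand) and Qs = 5p - 61 (supply).
Clearing the new market: 49 - 4p = 5p - 61, so p = 110/9 ≈ 12.2222 and Q = 1/9 ≈ 0.1111.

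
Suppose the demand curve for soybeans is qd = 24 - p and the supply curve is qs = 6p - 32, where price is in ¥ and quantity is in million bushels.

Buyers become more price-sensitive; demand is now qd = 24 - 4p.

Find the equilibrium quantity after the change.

Solve the original market: 24 - p = 6p - 32, hence p = 8 and q = 16.
The shock moves the curves to qd = 24 - 4p and qs = 6p - 32.
Clearing the new market: 24 - 4p = 6p - 32, so p = 5.6 and q = 1.6.

1.6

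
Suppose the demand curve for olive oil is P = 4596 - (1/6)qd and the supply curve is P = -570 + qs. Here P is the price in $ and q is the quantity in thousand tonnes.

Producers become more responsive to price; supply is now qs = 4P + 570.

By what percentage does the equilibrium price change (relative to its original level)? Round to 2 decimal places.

Original equilibrium: 27576 - 6P = P + 570 gives 27006 = 7P, so P = 3858 and q = 4428.
With the change applied: demand qd = 27576 - 6P, supply qs = 4P + 570.
Clearing the new market: 27576 - 6P = 4P + 570, so P = 2700.6 and q = 11372.4.
%ΔP = (2700.6 − 3858) / 3858 × 100 = -30.00%.

-30.00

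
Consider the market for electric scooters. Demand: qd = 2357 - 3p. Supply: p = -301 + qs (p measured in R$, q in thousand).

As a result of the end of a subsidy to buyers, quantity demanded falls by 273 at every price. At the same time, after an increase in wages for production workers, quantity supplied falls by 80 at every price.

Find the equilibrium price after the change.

Before the shock: 2357 - 3p = p + 301 ⇒ 2056 = 4p ⇒ p = 514, q = 815.
After the shift, demand is qd = 2084 - 3p and supply is qs = p + 221.
Clearing the new market: 2084 - 3p = p + 221, so p = 465.75 and q = 686.75.

465.75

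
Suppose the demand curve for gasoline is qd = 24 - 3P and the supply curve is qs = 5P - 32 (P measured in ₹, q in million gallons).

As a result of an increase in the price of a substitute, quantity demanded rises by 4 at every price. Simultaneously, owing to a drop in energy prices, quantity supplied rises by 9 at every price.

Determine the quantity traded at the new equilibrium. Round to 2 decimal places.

8.88

Solve the original market: 24 - 3P = 5P - 32, hence P = 7 and q = 3.
The new curves are qd = 28 - 3P (demand) and qs = 5P - 23 (supply).
New equilibrium: 28 - 3P = 5P - 23 ⇒ 51 = 8P ⇒ P = 6.375, q = 8.875.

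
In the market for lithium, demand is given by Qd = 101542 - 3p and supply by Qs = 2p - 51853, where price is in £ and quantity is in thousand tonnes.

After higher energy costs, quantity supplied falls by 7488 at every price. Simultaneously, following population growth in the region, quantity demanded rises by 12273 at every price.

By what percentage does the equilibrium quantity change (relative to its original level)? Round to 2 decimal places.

+4.38

Before the shock: 101542 - 3p = 2p - 51853 ⇒ 153395 = 5p ⇒ p = 30679, Q = 9505.
The shock moves the curves to Qd = 113815 - 3p and Qs = 2p - 59341.
Setting them equal: 113815 - 3p = 2p - 59341 → 173156 = 5p, so p = 34631.2 and Q = 9921.4.
%ΔQ = (9921.4 − 9505) / 9505 × 100 = +4.38%.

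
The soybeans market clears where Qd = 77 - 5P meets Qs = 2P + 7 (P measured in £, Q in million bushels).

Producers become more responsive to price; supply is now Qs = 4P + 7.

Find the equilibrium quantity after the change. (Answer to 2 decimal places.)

38.11

Before the shock: 77 - 5P = 2P + 7 ⇒ 70 = 7P ⇒ P = 10, Q = 27.
The shock moves the curves to Qd = 77 - 5P and Qs = 4P + 7.
Equate the new curves: 77 - 5P = 4P + 7, giving 70 = 9P, P = 70/9 ≈ 7.7778, Q = 343/9 ≈ 38.1111.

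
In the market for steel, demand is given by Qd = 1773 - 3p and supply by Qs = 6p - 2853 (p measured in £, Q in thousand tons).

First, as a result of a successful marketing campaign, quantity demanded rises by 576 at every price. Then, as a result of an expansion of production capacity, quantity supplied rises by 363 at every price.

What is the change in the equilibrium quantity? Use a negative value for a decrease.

Original equilibrium: 1773 - 3p = 6p - 2853 gives 4626 = 9p, so p = 514 and Q = 231.
The shock moves the curves to Qd = 2349 - 3p and Qs = 6p - 2490.
Clearing the new market: 2349 - 3p = 6p - 2490, so p = 1613/3 ≈ 537.6667 and Q = 736.
ΔQ = 736 − 231 = +505.

+505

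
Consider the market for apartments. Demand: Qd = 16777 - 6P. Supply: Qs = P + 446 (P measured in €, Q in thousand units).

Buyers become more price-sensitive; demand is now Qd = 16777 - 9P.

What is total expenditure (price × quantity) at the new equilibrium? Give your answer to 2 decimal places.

3395378.21

Before the shock: 16777 - 6P = P + 446 ⇒ 16331 = 7P ⇒ P = 2333, Q = 2779.
After the shift, demand is Qd = 16777 - 9P and supply is Qs = P + 446.
New equilibrium: 16777 - 9P = P + 446 ⇒ 16331 = 10P ⇒ P = 1633.1, Q = 2079.1.
New expenditure = 1633.1 × 2079.1 = 3395378.21.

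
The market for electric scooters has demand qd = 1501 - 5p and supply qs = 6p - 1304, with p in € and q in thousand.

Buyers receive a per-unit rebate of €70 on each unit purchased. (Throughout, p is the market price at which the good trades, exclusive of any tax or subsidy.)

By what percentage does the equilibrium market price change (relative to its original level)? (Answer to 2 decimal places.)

+12.48

Initially, 1501 - 5p = 6p - 1304, so 2805 = 11p and p = 255, q = 226.
Since buyers' out-of-pocket price is the market price minus the rebate, the effective demand curve becomes qd = 1851 - 5p.
Equate the new curves: 1851 - 5p = 6p - 1304, giving 3155 = 11p, p = 3155/11 ≈ 286.8182, q = 4586/11 ≈ 416.9091.
%Δp = (286.8182 − 255) / 255 × 100 = +12.48%.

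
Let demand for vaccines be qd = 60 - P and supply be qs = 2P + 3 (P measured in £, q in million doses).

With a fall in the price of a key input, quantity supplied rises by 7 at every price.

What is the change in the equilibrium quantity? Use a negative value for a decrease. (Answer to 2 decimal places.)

+2.33

Solve the original market: 60 - P = 2P + 3, hence P = 19 and q = 41.
With the change applied: demand qd = 60 - P, supply qs = 2P + 10.
New equilibrium: 60 - P = 2P + 10 ⇒ 50 = 3P ⇒ P = 50/3 ≈ 16.6667, q = 130/3 ≈ 43.3333.
Δq = 43.3333 − 41 = +2.33.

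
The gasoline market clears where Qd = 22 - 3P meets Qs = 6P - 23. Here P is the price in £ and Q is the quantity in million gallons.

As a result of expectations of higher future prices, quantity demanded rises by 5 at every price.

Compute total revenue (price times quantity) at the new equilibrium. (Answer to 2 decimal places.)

57.41

Original equilibrium: 22 - 3P = 6P - 23 gives 45 = 9P, so P = 5 and Q = 7.
The new curves are Qd = 27 - 3P (demand) and Qs = 6P - 23 (supply).
Setting them equal: 27 - 3P = 6P - 23 → 50 = 9P, so P = 50/9 ≈ 5.5556 and Q = 31/3 ≈ 10.3333.
New expenditure = 5.5556 × 10.3333 = 57.41.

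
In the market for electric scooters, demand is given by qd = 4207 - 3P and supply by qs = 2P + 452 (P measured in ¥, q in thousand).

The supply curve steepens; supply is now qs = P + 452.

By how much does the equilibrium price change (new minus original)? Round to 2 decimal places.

+187.75

Initially, 4207 - 3P = 2P + 452, so 3755 = 5P and P = 751, q = 1954.
The new curves are qd = 4207 - 3P (demand) and qs = P + 452 (supply).
New equilibrium: 4207 - 3P = P + 452 ⇒ 3755 = 4P ⇒ P = 938.75, q = 1390.75.
ΔP = 938.75 − 751 = +187.75.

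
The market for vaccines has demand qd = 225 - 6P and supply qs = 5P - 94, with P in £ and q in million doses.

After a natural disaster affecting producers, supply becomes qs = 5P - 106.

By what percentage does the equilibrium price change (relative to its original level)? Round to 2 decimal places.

+3.76

Initially, 225 - 6P = 5P - 94, so 319 = 11P and P = 29, q = 51.
With the change applied: demand qd = 225 - 6P, supply qs = 5P - 106.
Setting them equal: 225 - 6P = 5P - 106 → 331 = 11P, so P = 331/11 ≈ 30.0909 and q = 489/11 ≈ 44.4545.
%ΔP = (30.0909 − 29) / 29 × 100 = +3.76%.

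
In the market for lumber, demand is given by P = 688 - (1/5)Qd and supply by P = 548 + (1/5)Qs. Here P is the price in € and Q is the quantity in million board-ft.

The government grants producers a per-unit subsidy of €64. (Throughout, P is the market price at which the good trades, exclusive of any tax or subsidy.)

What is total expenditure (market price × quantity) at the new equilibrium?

298860

Solve the original market: 3440 - 5P = 5P - 2740, hence P = 618 and Q = 350.
Since sellers receive the price plus the subsidy, the effective supply curve becomes Qs = 5P - 2420.
Clearing the new market: 3440 - 5P = 5P - 2420, so P = 586 and Q = 510.
New expenditure = 586 × 510 = 298860.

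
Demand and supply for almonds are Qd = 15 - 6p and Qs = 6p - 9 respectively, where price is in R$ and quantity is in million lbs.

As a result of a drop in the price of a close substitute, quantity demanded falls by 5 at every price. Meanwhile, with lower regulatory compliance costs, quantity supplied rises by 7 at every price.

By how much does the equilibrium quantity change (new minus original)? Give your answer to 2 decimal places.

+1.00

Before the shock: 15 - 6p = 6p - 9 ⇒ 24 = 12p ⇒ p = 2, Q = 3.
After the shift, demand is Qd = 10 - 6p and supply is Qs = 6p - 2.
Setting them equal: 10 - 6p = 6p - 2 → 12 = 12p, so p = 1 and Q = 4.
ΔQ = 4 − 3 = +1.00.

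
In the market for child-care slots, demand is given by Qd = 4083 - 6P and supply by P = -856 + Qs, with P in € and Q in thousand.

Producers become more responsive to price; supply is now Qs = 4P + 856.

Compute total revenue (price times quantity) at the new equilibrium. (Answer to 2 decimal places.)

692772.36

Before the shock: 4083 - 6P = P + 856 ⇒ 3227 = 7P ⇒ P = 461, Q = 1317.
After the shift, demand is Qd = 4083 - 6P and supply is Qs = 4P + 856.
Equate the new curves: 4083 - 6P = 4P + 856, giving 3227 = 10P, P = 322.7, Q = 2146.8.
New expenditure = 322.7 × 2146.8 = 692772.36.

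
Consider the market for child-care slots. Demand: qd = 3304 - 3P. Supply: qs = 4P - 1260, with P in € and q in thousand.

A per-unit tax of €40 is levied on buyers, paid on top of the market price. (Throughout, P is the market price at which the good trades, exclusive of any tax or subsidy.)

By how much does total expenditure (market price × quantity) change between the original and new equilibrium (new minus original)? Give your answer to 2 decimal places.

Original equilibrium: 3304 - 3P = 4P - 1260 gives 4564 = 7P, so P = 652 and q = 1348.
Since buyers pay the price plus the tax, the effective demand curve becomes qd = 3184 - 3P.
Setting them equal: 3184 - 3P = 4P - 1260 → 4444 = 7P, so P = 4444/7 ≈ 634.8571 and q = 8956/7 ≈ 1279.4286.
Expenditure moves from 652×1348 = 878896 to 634.8571×1279.4286 = 812254.3673; change = -66641.63.

-66641.63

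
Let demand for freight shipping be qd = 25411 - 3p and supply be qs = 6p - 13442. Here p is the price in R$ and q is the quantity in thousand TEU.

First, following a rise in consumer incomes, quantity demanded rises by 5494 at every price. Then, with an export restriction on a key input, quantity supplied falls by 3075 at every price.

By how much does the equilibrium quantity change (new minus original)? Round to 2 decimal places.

+2637.67

Before the shock: 25411 - 3p = 6p - 13442 ⇒ 38853 = 9p ⇒ p = 4317, q = 12460.
With the change applied: demand qd = 30905 - 3p, supply qs = 6p - 16517.
Equate the new curves: 30905 - 3p = 6p - 16517, giving 47422 = 9p, p = 47422/9 ≈ 5269.1111, q = 45293/3 ≈ 15097.6667.
Δq = 15097.6667 − 12460 = +2637.67.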